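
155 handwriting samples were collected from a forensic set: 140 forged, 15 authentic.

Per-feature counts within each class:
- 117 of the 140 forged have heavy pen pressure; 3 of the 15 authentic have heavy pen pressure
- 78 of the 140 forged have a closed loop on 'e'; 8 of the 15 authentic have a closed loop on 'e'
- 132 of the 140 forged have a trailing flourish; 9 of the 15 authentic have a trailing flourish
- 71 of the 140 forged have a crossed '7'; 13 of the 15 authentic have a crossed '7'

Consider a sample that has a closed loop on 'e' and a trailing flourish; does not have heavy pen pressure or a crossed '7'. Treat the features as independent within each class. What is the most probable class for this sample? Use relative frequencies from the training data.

forged

forged: (140/155) × (23/140) × (78/140) × (132/140) × (69/140) ≈ 0.0384175
authentic: (15/155) × (12/15) × (8/15) × (9/15) × (2/15) ≈ 0.00330323
Highest score → forged.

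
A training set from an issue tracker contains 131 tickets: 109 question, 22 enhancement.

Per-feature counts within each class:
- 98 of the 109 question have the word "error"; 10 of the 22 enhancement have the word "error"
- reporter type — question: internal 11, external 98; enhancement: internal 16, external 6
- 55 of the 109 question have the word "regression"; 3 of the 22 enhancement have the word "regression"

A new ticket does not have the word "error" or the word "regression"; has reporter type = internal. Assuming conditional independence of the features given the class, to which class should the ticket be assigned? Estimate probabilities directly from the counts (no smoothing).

question: (109/131) × (11/109) × (11/109) × (54/109) ≈ 0.00419812
enhancement: (22/131) × (12/22) × (16/22) × (19/22) ≈ 0.0575358
Highest score → enhancement.

enhancement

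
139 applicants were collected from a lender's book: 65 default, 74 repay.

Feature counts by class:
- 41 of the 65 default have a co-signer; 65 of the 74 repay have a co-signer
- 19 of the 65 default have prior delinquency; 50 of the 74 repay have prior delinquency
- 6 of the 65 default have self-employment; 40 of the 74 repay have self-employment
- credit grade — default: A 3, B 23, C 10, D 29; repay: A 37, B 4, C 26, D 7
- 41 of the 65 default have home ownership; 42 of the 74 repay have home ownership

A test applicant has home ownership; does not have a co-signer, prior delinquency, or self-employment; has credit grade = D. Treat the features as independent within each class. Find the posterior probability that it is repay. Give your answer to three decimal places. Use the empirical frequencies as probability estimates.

0.016

default: (65/139) × (24/65) × (46/65) × (59/65) × (29/65) × (41/65) ≈ 0.0312129
repay: (74/139) × (9/74) × (24/74) × (34/74) × (7/74) × (42/74) ≈ 0.00051801
P(repay | x) = 0.00051801 / 0.03173091 ≈ 0.016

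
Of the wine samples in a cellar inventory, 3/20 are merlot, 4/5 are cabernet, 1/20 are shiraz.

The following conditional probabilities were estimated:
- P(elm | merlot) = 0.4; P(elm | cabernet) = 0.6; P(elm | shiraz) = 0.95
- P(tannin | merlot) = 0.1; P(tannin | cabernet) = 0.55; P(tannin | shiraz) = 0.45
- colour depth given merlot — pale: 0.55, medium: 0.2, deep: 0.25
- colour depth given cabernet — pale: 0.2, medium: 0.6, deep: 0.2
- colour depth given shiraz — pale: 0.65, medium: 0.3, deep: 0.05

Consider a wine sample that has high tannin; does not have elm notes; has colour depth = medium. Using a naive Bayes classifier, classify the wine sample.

cabernet

merlot: 0.15 × (1−0.4) × 0.1 × 0.2 = 0.0018
cabernet: 0.8 × (1−0.6) × 0.55 × 0.6 = 0.1056
shiraz: 0.05 × (1−0.95) × 0.45 × 0.3 = 0.0003375
Highest score → cabernet.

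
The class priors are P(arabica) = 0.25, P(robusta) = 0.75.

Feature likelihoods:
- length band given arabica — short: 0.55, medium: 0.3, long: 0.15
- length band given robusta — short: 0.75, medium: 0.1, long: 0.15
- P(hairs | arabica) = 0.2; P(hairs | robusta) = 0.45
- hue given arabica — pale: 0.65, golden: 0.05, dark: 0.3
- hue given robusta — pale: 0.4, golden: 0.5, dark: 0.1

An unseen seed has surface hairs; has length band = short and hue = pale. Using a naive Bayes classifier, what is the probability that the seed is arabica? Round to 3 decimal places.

arabica: 0.25 × 0.55 × 0.2 × 0.65 = 0.017875
robusta: 0.75 × 0.75 × 0.45 × 0.4 = 0.10125
P(arabica | x) = 0.017875 / 0.119125 ≈ 0.150

0.150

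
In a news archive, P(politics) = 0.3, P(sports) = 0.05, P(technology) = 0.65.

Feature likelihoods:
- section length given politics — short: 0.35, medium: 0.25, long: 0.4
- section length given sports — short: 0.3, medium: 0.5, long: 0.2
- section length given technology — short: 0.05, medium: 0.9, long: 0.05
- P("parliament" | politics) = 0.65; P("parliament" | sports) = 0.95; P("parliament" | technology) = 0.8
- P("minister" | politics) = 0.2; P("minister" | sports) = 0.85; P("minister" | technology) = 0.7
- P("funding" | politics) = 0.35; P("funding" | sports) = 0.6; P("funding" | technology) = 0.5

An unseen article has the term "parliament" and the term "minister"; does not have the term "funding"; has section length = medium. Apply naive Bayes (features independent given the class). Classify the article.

technology

politics: 0.3 × 0.25 × 0.65 × 0.2 × (1−0.35) = 0.0063375
sports: 0.05 × 0.5 × 0.95 × 0.85 × (1−0.6) = 0.008075
technology: 0.65 × 0.9 × 0.8 × 0.7 × (1−0.5) = 0.1638
Highest score → technology.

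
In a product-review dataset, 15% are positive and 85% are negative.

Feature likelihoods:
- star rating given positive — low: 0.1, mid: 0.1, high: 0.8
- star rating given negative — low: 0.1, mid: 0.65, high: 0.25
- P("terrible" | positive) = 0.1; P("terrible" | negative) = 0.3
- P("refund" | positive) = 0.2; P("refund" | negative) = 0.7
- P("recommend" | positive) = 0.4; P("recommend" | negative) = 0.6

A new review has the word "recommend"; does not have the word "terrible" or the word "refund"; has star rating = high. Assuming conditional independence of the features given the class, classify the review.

positive

positive: 0.15 × 0.8 × (1−0.1) × (1−0.2) × 0.4 = 0.03456
negative: 0.85 × 0.25 × (1−0.3) × (1−0.7) × 0.6 = 0.026775
Highest score → positive.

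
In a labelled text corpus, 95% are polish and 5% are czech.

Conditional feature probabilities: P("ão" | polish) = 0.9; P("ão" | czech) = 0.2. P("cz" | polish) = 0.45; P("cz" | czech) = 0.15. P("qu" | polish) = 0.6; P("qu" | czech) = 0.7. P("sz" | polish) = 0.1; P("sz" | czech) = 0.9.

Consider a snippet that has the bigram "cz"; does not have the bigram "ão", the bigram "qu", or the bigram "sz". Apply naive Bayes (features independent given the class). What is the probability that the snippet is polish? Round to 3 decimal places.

0.988

polish: 0.95 × (1−0.9) × 0.45 × (1−0.6) × (1−0.1) = 0.01539
czech: 0.05 × (1−0.2) × 0.15 × (1−0.7) × (1−0.9) = 0.00018
P(polish | x) = 0.01539 / 0.01557 ≈ 0.988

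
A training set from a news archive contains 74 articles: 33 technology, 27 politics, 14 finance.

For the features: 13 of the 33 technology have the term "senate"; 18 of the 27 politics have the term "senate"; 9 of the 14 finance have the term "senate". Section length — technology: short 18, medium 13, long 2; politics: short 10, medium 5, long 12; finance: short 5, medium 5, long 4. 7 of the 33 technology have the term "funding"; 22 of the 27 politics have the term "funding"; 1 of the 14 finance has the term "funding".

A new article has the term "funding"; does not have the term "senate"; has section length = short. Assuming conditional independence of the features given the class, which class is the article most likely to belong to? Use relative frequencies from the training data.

politics

technology: (33/74) × (20/33) × (18/33) × (7/33) ≈ 0.0312709
politics: (27/74) × (9/27) × (10/27) × (22/27) ≈ 0.0367034
finance: (14/74) × (5/14) × (5/14) × (1/14) ≈ 0.00172366
Highest score → politics.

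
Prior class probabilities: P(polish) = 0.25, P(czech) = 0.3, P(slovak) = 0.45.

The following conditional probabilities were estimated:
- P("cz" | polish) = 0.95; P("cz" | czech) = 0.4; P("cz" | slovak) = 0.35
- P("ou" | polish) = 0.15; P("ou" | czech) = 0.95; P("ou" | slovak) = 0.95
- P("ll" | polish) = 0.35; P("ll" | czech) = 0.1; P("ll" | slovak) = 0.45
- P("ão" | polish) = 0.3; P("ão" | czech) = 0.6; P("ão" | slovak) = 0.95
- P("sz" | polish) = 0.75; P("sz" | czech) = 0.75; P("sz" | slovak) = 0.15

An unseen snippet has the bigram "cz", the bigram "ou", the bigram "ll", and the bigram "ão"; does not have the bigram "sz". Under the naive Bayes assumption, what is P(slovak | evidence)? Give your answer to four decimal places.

0.9536

polish: 0.25 × 0.95 × 0.15 × 0.35 × 0.3 × (1−0.75) = 0.00093515625
czech: 0.3 × 0.4 × 0.95 × 0.1 × 0.6 × (1−0.75) = 0.00171
slovak: 0.45 × 0.35 × 0.95 × 0.45 × 0.95 × (1−0.15) = 0.054369984375
P(slovak | x) = 0.054369984375 / 0.057015140625 ≈ 0.9536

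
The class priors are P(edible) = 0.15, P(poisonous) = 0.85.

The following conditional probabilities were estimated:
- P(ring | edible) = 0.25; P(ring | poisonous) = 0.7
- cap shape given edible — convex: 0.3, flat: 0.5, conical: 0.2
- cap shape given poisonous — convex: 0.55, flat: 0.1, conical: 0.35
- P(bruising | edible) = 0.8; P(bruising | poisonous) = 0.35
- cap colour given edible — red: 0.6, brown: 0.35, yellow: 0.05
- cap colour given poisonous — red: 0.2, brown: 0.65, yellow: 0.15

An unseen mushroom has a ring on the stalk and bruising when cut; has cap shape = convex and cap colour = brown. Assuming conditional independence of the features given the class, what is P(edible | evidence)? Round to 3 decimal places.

edible: 0.15 × 0.25 × 0.3 × 0.8 × 0.35 = 0.00315
poisonous: 0.85 × 0.7 × 0.55 × 0.35 × 0.65 = 0.074449375
P(edible | x) = 0.00315 / 0.077599375 ≈ 0.041

0.041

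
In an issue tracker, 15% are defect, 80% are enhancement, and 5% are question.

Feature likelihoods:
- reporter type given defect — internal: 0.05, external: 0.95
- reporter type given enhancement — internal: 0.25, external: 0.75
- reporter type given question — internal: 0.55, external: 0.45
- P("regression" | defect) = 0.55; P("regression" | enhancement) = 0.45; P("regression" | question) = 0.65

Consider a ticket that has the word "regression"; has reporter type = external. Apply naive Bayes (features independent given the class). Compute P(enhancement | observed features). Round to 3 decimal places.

0.744

defect: 0.15 × 0.95 × 0.55 = 0.078375
enhancement: 0.8 × 0.75 × 0.45 = 0.27
question: 0.05 × 0.45 × 0.65 = 0.014625
P(enhancement | x) = 0.27 / 0.363 ≈ 0.744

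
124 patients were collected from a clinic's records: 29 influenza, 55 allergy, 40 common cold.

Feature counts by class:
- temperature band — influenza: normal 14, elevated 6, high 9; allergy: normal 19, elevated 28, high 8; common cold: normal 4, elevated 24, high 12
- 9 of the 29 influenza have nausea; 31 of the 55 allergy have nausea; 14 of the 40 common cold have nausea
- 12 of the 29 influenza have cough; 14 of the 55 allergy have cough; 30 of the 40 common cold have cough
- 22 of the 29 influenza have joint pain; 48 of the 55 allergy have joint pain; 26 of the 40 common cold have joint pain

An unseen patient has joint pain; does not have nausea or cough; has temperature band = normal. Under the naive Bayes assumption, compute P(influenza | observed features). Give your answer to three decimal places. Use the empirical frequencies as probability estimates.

influenza: (29/124) × (14/29) × (20/29) × (17/29) × (22/29) ≈ 0.0346269
allergy: (55/124) × (19/55) × (24/55) × (41/55) × (48/55) ≈ 0.0434991
common cold: (40/124) × (4/40) × (26/40) × (10/40) × (26/40) ≈ 0.00340726
P(influenza | x) = 0.0346269 / 0.08153326 ≈ 0.425

0.425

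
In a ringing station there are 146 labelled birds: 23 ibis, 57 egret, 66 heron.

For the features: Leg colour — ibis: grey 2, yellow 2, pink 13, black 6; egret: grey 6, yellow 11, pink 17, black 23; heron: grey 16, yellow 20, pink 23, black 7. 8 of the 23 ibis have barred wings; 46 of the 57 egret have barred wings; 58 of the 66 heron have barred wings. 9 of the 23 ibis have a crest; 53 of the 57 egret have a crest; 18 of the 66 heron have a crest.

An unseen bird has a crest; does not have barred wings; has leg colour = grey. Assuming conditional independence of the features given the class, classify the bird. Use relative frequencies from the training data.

ibis: (23/146) × (2/23) × (15/23) × (9/23) ≈ 0.00349587
egret: (57/146) × (6/57) × (11/57) × (53/57) ≈ 0.00737424
heron: (66/146) × (16/66) × (8/66) × (18/66) ≈ 0.00362278
Highest score → egret.

egret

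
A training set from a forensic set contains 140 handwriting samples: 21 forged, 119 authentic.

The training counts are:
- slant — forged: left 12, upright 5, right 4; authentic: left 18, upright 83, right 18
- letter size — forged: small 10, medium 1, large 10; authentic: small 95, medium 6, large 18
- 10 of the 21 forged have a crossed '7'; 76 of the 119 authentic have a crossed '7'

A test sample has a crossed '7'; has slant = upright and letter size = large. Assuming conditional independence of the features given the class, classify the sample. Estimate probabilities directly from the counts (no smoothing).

authentic

forged: (21/140) × (5/21) × (10/21) × (10/21) ≈ 0.00809848
authentic: (119/140) × (83/119) × (18/119) × (76/119) ≈ 0.057272
Highest score → authentic.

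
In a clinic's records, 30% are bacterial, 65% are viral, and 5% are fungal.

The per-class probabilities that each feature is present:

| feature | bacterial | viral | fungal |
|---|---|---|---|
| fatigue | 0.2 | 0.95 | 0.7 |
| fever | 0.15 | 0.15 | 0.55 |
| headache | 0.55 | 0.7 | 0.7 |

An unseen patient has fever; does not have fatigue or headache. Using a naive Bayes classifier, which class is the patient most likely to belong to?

bacterial: 0.3 × (1−0.2) × 0.15 × (1−0.55) = 0.0162
viral: 0.65 × (1−0.95) × 0.15 × (1−0.7) = 0.0014625
fungal: 0.05 × (1−0.7) × 0.55 × (1−0.7) = 0.002475
Highest score → bacterial.

bacterial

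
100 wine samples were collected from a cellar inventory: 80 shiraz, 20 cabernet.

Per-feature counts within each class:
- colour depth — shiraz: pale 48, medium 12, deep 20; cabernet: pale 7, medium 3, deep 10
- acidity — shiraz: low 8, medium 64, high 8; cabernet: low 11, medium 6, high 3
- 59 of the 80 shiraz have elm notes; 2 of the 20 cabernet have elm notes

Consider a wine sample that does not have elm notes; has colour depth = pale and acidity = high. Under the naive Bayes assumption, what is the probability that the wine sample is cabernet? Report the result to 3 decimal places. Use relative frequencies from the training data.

0.429

shiraz: (80/100) × (48/80) × (8/80) × (21/80) = 0.0126
cabernet: (20/100) × (7/20) × (3/20) × (18/20) = 0.00945
P(cabernet | x) = 0.00945 / 0.02205 ≈ 0.429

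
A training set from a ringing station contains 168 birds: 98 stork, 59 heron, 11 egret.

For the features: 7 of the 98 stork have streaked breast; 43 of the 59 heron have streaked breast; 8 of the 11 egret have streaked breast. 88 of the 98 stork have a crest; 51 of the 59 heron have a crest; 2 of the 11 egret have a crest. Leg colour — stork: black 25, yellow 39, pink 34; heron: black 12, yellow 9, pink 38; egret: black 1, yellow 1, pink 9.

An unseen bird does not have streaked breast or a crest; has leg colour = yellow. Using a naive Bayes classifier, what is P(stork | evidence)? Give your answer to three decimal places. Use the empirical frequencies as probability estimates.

0.870

stork: (98/168) × (91/98) × (10/98) × (39/98) ≈ 0.021996
heron: (59/168) × (16/59) × (8/59) × (9/59) ≈ 0.00196988
egret: (11/168) × (3/11) × (9/11) × (1/11) ≈ 0.00132822
P(stork | x) = 0.021996 / 0.0252941 ≈ 0.870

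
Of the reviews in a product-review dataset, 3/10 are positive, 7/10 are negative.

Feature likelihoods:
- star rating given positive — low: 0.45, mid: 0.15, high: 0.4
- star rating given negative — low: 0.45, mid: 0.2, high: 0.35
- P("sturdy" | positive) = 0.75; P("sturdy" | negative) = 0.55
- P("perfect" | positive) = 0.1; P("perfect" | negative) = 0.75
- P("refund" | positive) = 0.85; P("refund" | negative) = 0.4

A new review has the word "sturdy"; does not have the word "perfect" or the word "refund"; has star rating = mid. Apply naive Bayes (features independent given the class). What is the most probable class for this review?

positive: 0.3 × 0.15 × 0.75 × (1−0.1) × (1−0.85) = 0.00455625
negative: 0.7 × 0.2 × 0.55 × (1−0.75) × (1−0.4) = 0.01155
Highest score → negative.

negative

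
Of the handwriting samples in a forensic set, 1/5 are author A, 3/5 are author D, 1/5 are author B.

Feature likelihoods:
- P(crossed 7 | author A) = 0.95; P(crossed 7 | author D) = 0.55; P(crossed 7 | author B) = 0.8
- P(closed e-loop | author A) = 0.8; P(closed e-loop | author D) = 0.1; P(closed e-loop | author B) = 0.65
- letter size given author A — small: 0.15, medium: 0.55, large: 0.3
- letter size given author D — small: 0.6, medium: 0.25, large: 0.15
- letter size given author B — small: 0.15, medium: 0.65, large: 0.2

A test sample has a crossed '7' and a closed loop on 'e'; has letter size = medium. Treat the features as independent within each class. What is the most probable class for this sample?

author A

author A: 0.2 × 0.95 × 0.8 × 0.55 = 0.0836
author D: 0.6 × 0.55 × 0.1 × 0.25 = 0.00825
author B: 0.2 × 0.8 × 0.65 × 0.65 = 0.0676
Highest score → author A.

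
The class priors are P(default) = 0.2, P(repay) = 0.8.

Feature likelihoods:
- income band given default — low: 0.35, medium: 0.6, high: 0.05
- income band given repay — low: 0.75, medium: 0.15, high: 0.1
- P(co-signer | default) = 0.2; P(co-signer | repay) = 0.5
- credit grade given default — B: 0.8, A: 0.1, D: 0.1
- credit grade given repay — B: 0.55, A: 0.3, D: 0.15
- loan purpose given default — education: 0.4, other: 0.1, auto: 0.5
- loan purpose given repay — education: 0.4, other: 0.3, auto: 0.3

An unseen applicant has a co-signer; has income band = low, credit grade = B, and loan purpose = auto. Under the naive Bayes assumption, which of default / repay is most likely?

default: 0.2 × 0.35 × 0.2 × 0.8 × 0.5 = 0.0056
repay: 0.8 × 0.75 × 0.5 × 0.55 × 0.3 = 0.0495
Highest score → repay.

repay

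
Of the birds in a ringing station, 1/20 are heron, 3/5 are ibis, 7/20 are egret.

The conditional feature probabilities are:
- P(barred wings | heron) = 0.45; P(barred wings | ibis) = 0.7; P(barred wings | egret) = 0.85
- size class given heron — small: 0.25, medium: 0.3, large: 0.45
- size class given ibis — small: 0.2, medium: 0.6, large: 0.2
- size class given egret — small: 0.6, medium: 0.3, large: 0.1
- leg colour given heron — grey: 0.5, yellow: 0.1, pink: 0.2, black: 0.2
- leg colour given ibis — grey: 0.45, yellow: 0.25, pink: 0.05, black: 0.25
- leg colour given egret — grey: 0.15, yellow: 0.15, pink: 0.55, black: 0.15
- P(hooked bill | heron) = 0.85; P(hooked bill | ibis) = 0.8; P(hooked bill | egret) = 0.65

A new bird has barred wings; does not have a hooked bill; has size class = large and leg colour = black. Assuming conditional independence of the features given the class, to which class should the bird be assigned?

heron: 0.05 × 0.45 × 0.45 × 0.2 × (1−0.85) = 0.00030375
ibis: 0.6 × 0.7 × 0.2 × 0.25 × (1−0.8) = 0.0042
egret: 0.35 × 0.85 × 0.1 × 0.15 × (1−0.65) = 0.001561875
Highest score → ibis.

ibis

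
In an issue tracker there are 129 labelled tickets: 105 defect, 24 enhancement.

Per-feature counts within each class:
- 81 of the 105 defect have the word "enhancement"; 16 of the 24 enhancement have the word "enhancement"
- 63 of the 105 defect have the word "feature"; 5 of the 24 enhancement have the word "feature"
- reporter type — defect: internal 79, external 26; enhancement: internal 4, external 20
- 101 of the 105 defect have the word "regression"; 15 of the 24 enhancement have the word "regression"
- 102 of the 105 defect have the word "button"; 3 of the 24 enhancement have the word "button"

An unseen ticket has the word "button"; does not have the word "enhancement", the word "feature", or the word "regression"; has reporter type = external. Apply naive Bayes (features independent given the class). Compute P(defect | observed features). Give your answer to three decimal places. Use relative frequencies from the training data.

defect: (105/129) × (24/105) × (42/105) × (26/105) × (4/105) × (102/105) ≈ 0.000681942
enhancement: (24/129) × (8/24) × (19/24) × (20/24) × (9/24) × (3/24) ≈ 0.0019178
P(defect | x) = 0.000681942 / 0.002599742 ≈ 0.262

0.262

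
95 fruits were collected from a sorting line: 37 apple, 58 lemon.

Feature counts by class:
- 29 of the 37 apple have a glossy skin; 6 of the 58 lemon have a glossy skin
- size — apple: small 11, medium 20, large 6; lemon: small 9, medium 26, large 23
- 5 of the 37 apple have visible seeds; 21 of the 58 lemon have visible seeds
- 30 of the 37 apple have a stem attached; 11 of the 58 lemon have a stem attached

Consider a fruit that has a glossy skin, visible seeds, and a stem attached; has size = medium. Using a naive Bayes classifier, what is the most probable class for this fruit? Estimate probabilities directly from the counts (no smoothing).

apple

apple: (37/95) × (29/37) × (20/37) × (5/37) × (30/37) ≈ 0.0180797
lemon: (58/95) × (6/58) × (26/58) × (21/58) × (11/58) ≈ 0.00194415
Highest score → apple.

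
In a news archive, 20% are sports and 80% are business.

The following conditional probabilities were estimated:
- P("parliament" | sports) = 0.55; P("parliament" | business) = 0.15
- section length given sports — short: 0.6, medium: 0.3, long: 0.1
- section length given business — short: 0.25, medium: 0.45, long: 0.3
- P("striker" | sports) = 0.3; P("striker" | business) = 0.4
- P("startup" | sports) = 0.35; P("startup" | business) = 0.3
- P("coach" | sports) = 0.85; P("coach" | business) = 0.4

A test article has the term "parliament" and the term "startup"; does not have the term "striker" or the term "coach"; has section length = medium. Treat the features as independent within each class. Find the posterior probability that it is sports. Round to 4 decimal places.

0.1721

sports: 0.2 × 0.55 × 0.3 × (1−0.3) × 0.35 × (1−0.85) = 0.00121275
business: 0.8 × 0.15 × 0.45 × (1−0.4) × 0.3 × (1−0.4) = 0.005832
P(sports | x) = 0.00121275 / 0.00704475 ≈ 0.1721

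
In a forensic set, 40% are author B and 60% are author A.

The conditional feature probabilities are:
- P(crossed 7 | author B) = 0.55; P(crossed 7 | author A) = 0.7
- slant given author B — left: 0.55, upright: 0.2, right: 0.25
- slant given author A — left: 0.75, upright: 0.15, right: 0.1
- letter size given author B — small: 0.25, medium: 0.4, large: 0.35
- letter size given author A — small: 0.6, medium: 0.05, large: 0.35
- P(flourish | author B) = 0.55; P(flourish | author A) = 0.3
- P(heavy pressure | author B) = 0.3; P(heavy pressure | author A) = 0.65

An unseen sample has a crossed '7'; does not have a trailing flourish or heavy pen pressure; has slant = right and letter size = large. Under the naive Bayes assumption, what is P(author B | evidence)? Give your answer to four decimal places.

0.6274

author B: 0.4 × 0.55 × 0.25 × 0.35 × (1−0.55) × (1−0.3) = 0.00606375
author A: 0.6 × 0.7 × 0.1 × 0.35 × (1−0.3) × (1−0.65) = 0.0036015
P(author B | x) = 0.00606375 / 0.00966525 ≈ 0.6274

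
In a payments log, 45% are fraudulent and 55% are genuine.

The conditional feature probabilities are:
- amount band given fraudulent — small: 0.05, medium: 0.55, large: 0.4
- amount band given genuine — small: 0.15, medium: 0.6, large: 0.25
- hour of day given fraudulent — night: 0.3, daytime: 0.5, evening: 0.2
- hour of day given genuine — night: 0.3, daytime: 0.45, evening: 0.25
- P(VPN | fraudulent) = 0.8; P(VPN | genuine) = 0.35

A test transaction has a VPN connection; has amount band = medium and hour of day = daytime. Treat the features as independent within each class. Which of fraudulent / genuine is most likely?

fraudulent

fraudulent: 0.45 × 0.55 × 0.5 × 0.8 = 0.099
genuine: 0.55 × 0.6 × 0.45 × 0.35 = 0.051975
Highest score → fraudulent.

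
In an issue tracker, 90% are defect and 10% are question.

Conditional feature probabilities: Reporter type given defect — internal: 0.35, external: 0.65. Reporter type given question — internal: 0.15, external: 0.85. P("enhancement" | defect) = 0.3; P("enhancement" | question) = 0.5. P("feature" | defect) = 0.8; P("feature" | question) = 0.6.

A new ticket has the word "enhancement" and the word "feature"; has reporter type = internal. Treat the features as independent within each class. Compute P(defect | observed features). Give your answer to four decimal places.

defect: 0.9 × 0.35 × 0.3 × 0.8 = 0.0756
question: 0.1 × 0.15 × 0.5 × 0.6 = 0.0045
P(defect | x) = 0.0756 / 0.0801 ≈ 0.9438

0.9438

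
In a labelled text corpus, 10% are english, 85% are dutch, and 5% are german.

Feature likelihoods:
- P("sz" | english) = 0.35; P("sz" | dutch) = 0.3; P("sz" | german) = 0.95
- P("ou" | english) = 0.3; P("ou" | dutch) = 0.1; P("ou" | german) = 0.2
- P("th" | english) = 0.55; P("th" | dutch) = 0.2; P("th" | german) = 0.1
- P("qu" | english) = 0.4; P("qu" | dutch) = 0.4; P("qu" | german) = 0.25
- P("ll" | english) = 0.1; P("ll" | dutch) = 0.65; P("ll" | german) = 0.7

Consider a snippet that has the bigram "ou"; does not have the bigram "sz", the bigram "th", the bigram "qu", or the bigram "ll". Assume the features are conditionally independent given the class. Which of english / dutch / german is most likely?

dutch

english: 0.1 × (1−0.35) × 0.3 × (1−0.55) × (1−0.4) × (1−0.1) = 0.0047385
dutch: 0.85 × (1−0.3) × 0.1 × (1−0.2) × (1−0.4) × (1−0.65) = 0.009996
german: 0.05 × (1−0.95) × 0.2 × (1−0.1) × (1−0.25) × (1−0.7) = 0.00010125
Highest score → dutch.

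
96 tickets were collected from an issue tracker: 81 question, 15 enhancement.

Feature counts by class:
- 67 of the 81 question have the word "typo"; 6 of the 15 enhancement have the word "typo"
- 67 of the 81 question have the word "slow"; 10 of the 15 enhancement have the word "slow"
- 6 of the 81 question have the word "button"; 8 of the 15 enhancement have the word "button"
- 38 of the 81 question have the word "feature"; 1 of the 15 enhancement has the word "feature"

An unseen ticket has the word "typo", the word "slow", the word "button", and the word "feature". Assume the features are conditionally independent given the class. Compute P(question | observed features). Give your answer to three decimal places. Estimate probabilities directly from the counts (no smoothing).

question: (81/96) × (67/81) × (67/81) × (6/81) × (38/81) ≈ 0.0200613
enhancement: (15/96) × (6/15) × (10/15) × (8/15) × (1/15) ≈ 0.00148148
P(question | x) = 0.0200613 / 0.02154278 ≈ 0.931

0.931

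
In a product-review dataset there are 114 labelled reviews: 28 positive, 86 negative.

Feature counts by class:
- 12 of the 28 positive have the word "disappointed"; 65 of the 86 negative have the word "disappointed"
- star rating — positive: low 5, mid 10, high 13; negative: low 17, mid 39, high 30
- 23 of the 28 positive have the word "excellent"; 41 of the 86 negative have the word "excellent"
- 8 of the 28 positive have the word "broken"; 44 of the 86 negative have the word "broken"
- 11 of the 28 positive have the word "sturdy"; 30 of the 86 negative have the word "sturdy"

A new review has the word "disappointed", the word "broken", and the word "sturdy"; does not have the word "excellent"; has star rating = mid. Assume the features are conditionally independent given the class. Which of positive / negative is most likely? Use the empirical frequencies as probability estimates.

positive: (28/114) × (12/28) × (10/28) × (5/28) × (8/28) × (11/28) ≈ 0.000753524
negative: (86/114) × (65/86) × (39/86) × (45/86) × (44/86) × (30/86) ≈ 0.0241471
Highest score → negative.

negative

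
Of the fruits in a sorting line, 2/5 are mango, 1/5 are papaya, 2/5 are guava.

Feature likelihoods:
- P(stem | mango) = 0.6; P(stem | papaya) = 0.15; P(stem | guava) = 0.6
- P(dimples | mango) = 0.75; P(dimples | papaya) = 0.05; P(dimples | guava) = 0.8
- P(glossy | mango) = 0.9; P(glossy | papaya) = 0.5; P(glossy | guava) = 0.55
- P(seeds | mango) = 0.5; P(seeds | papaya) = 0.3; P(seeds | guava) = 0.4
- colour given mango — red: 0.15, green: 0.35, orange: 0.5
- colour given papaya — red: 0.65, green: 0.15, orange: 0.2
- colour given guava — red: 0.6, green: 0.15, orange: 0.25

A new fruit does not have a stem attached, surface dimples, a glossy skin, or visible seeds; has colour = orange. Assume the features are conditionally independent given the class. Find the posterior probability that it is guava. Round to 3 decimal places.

mango: 0.4 × (1−0.6) × (1−0.75) × (1−0.9) × (1−0.5) × 0.5 = 0.001
papaya: 0.2 × (1−0.15) × (1−0.05) × (1−0.5) × (1−0.3) × 0.2 = 0.011305
guava: 0.4 × (1−0.6) × (1−0.8) × (1−0.55) × (1−0.4) × 0.25 = 0.00216
P(guava | x) = 0.00216 / 0.014465 ≈ 0.149

0.149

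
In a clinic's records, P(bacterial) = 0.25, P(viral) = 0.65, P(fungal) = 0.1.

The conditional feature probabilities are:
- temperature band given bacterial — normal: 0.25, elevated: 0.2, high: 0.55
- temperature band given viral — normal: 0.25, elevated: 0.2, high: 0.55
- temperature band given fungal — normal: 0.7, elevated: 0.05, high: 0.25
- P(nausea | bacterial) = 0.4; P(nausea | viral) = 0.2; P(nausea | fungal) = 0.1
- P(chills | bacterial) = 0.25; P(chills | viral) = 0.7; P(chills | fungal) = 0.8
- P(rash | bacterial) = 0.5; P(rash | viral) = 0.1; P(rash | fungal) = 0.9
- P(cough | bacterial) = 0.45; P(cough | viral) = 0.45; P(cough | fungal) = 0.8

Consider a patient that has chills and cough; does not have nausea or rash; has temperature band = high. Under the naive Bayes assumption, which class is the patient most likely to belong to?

bacterial: 0.25 × 0.55 × (1−0.4) × 0.25 × (1−0.5) × 0.45 = 0.004640625
viral: 0.65 × 0.55 × (1−0.2) × 0.7 × (1−0.1) × 0.45 = 0.081081
fungal: 0.1 × 0.25 × (1−0.1) × 0.8 × (1−0.9) × 0.8 = 0.00144
Highest score → viral.

viral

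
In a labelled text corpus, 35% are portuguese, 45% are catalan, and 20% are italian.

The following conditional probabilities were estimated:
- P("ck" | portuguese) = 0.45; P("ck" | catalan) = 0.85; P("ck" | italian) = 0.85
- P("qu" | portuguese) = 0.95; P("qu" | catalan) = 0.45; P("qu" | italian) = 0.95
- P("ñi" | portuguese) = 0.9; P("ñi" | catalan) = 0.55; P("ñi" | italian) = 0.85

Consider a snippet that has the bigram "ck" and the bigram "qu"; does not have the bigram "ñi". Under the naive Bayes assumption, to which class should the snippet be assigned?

catalan

portuguese: 0.35 × 0.45 × 0.95 × (1−0.9) = 0.0149625
catalan: 0.45 × 0.85 × 0.45 × (1−0.55) = 0.07745625
italian: 0.2 × 0.85 × 0.95 × (1−0.85) = 0.024225
Highest score → catalan.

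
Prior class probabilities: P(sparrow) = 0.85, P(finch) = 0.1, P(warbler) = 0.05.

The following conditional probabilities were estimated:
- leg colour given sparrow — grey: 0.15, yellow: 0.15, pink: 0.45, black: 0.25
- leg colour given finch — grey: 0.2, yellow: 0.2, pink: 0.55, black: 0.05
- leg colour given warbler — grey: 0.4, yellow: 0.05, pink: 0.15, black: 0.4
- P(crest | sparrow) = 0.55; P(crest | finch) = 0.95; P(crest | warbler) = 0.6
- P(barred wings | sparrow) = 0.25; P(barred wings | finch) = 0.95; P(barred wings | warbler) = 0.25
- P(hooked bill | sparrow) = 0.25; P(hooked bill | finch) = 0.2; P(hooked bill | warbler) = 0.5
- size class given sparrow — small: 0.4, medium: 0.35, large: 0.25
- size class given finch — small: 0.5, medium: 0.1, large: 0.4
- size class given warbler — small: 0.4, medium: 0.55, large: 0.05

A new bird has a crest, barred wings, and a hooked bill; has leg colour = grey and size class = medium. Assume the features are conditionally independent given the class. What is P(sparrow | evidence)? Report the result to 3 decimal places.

sparrow: 0.85 × 0.15 × 0.55 × 0.25 × 0.25 × 0.35 = 0.001533984375
finch: 0.1 × 0.2 × 0.95 × 0.95 × 0.2 × 0.1 = 0.000361
warbler: 0.05 × 0.4 × 0.6 × 0.25 × 0.5 × 0.55 = 0.000825
P(sparrow | x) = 0.001533984375 / 0.002719984375 ≈ 0.564

0.564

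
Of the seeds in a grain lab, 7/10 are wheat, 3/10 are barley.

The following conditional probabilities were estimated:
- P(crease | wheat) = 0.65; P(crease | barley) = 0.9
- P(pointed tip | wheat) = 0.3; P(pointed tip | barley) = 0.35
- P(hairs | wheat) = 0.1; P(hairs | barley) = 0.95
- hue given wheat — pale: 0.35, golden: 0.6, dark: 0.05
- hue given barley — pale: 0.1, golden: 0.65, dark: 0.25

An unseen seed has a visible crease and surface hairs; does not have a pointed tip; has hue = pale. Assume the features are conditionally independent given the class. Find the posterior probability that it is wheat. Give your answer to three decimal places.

wheat: 0.7 × 0.65 × (1−0.3) × 0.1 × 0.35 = 0.0111475
barley: 0.3 × 0.9 × (1−0.35) × 0.95 × 0.1 = 0.0166725
P(wheat | x) = 0.0111475 / 0.02782 ≈ 0.401

0.401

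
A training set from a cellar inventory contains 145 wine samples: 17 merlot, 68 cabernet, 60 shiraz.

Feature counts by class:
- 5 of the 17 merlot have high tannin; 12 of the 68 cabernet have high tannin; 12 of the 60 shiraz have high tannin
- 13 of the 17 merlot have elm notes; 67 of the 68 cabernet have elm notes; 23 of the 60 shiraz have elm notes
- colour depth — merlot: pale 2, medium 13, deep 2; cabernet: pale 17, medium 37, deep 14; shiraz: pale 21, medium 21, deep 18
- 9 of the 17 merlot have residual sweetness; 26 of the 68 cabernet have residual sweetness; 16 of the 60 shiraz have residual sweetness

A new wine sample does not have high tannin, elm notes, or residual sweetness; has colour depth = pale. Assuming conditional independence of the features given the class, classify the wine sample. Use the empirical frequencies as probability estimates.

merlot: (17/145) × (12/17) × (4/17) × (2/17) × (8/17) ≈ 0.00107807
cabernet: (68/145) × (56/68) × (1/68) × (17/68) × (42/68) ≈ 0.000876984
shiraz: (60/145) × (48/60) × (37/60) × (21/60) × (44/60) ≈ 0.0523954
Highest score → shiraz.

shiraz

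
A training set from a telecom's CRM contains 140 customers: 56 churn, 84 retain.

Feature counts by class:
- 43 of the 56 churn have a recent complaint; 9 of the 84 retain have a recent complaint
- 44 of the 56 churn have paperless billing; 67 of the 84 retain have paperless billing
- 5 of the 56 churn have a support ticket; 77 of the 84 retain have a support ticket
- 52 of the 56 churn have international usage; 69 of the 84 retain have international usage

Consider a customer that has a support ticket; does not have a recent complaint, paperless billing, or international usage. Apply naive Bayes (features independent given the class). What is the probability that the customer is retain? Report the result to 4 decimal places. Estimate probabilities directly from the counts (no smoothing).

churn: (56/140) × (13/56) × (12/56) × (5/56) × (4/56) ≈ 0.0001269
retain: (84/140) × (75/84) × (17/84) × (77/84) × (15/84) ≈ 0.0177471
P(retain | x) = 0.0177471 / 0.017874 ≈ 0.9929

0.9929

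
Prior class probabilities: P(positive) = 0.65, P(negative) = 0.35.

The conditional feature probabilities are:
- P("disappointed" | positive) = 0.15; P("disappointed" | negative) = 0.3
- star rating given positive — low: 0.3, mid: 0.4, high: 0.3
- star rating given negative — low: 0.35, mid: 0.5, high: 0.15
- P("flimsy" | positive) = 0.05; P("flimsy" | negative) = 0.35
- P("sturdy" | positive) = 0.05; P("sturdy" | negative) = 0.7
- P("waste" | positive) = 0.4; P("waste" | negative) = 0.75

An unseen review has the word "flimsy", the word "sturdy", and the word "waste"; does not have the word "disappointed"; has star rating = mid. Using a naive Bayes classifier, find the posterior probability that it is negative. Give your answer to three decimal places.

0.990

positive: 0.65 × (1−0.15) × 0.4 × 0.05 × 0.05 × 0.4 = 0.000221
negative: 0.35 × (1−0.3) × 0.5 × 0.35 × 0.7 × 0.75 = 0.022509375
P(negative | x) = 0.022509375 / 0.022730375 ≈ 0.990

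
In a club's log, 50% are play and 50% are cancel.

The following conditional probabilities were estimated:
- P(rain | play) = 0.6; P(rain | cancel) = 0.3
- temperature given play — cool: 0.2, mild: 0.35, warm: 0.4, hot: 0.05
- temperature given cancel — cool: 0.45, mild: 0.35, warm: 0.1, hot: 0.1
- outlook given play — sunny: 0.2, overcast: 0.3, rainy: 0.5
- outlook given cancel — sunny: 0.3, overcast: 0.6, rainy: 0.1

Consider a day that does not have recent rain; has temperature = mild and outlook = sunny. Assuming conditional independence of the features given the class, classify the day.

play: 0.5 × (1−0.6) × 0.35 × 0.2 = 0.014
cancel: 0.5 × (1−0.3) × 0.35 × 0.3 = 0.03675
Highest score → cancel.

cancel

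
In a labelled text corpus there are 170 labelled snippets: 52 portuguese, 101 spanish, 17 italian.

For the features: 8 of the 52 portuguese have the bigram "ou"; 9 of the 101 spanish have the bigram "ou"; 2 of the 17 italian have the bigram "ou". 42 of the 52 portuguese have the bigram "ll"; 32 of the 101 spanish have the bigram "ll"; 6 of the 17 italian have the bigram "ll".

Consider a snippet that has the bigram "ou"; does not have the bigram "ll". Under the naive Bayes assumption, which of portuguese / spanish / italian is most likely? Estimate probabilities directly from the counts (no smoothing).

spanish

portuguese: (52/170) × (8/52) × (10/52) ≈ 0.00904977
spanish: (101/170) × (9/101) × (69/101) ≈ 0.0361677
italian: (17/170) × (2/17) × (11/17) ≈ 0.00761246
Highest score → spanish.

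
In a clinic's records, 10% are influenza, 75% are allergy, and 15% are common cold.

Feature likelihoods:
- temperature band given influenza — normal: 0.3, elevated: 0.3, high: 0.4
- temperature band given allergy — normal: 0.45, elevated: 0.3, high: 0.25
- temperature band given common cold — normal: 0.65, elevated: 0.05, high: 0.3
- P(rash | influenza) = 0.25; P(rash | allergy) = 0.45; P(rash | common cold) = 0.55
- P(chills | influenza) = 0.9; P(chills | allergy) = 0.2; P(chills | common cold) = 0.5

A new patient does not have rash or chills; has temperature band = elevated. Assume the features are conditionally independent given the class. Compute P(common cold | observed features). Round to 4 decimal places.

0.0164

influenza: 0.1 × 0.3 × (1−0.25) × (1−0.9) = 0.00225
allergy: 0.75 × 0.3 × (1−0.45) × (1−0.2) = 0.099
common cold: 0.15 × 0.05 × (1−0.55) × (1−0.5) = 0.0016875
P(common cold | x) = 0.0016875 / 0.1029375 ≈ 0.0164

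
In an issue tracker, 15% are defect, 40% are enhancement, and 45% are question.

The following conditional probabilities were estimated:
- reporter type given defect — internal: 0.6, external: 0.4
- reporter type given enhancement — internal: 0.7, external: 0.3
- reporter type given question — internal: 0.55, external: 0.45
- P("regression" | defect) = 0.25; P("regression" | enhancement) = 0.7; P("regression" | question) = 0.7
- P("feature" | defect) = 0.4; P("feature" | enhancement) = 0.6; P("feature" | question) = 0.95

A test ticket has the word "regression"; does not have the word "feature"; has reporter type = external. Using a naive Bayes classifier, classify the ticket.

defect: 0.15 × 0.4 × 0.25 × (1−0.4) = 0.009
enhancement: 0.4 × 0.3 × 0.7 × (1−0.6) = 0.0336
question: 0.45 × 0.45 × 0.7 × (1−0.95) = 0.0070875
Highest score → enhancement.

enhancement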